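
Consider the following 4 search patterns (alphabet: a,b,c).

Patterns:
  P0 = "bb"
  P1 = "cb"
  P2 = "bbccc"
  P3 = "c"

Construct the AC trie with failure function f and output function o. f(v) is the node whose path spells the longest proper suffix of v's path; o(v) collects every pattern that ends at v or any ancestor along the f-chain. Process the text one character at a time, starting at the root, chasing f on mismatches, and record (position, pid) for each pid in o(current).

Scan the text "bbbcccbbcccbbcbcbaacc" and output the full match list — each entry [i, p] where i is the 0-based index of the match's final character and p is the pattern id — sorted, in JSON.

Construct AC machine:
Trie nodes:
  n0 'ε': b→1 c→3
  n1 'b': b→2
  n2 'bb': c→5  ←P0
  n3 'c': b→4  ←P3
  n4 'cb': ·  ←P1
  n5 'bbc': c→6
  n6 'bbcc': c→7
  n7 'bbccc': ·  ←P2

BFS fail/out derivation:
  n1('b'): parent n0 fail=0; on 'b' 0 → fail=0;  out ∅∪∅=∅
  n3('c'): parent n0 fail=0; on 'c' 0 → fail=0;  out {3}∪∅={3}
  n2('bb'): parent n1 fail=0; on 'b' 0 → fail=1;  out {0}∪∅={0}
  n4('cb'): parent n3 fail=0; on 'b' 0 → fail=1;  out {1}∪∅={1}
  n5('bbc'): parent n2 fail=1; on 'c' 1→0 → fail=3;  out ∅∪{3}={3}
  n6('bbcc'): parent n5 fail=3; on 'c' 3→0 → fail=3;  out ∅∪{3}={3}
  n7('bbccc'): parent n6 fail=3; on 'c' 3→0 → fail=3;  out {2}∪{3}={2,3}

Text stream:
i=0 'b': node 0→1
i=1 'b': node 1→2  → match P0@[0:1]
i=2 'b': node 2→2 (fail-walked)  → match P0@[1:2]
i=3 'c': node 2→5  → match P3@[3:3]
i=4 'c': node 5→6  → match P3@[4:4]
i=5 'c': node 6→7  → match P2@[1:5],P3@[5:5]
i=6 'b': node 7→4 (fail-walked)  → match P1@[5:6]
i=7 'b': node 4→2 (fail-walked)  → match P0@[6:7]
i=8 'c': node 2→5  → match P3@[8:8]
i=9 'c': node 5→6  → match P3@[9:9]
i=10 'c': node 6→7  → match P2@[6:10],P3@[10:10]
i=11 'b': node 7→4 (fail-walked)  → match P1@[10:11]
i=12 'b': node 4→2 (fail-walked)  → match P0@[11:12]
i=13 'c': node 2→5  → match P3@[13:13]
i=14 'b': node 5→4 (fail-walked)  → match P1@[13:14]
i=15 'c': node 4→3 (fail-walked)  → match P3@[15:15]
i=16 'b': node 3→4  → match P1@[15:16]
i=17 'a': node 4→0 (fail-walked)
i=18 'a': node 0→0
i=19 'c': node 0→3  → match P3@[19:19]
i=20 'c': node 3→3 (fail-walked)  → match P3@[20:20]

Matches: [[1,0],[2,0],[3,3],[4,3],[5,2],[5,3],[6,1],[7,0],[8,3],[9,3],[10,2],[10,3],[11,1],[12,0],[13,3],[14,1],[15,3],[16,1],[19,3],[20,3]]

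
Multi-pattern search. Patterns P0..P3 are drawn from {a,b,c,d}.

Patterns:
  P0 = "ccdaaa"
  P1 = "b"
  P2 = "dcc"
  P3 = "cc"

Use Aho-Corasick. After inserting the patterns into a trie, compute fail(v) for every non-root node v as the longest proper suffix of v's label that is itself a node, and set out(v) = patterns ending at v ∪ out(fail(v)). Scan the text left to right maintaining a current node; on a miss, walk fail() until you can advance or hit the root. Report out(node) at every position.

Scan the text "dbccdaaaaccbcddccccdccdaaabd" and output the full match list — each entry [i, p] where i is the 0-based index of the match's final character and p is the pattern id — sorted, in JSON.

Build:
Trie nodes:
  n0 'ε': b→7 c→1 d→8
  n1 'c': c→2
  n2 'cc': d→3  [P3 ends]
  n3 'ccd': a→4
  n4 'ccda': a→5
  n5 'ccdaa': a→6
  n6 'ccdaaa': ·  [P0 ends]
  n7 'b': ·  [P1 ends]
  n8 'd': c→9
  n9 'dc': c→10
  n10 'dcc': ·  [P2 ends]

Failure links (BFS by depth):
  n1('c'): parent n0 fail=0; on 'c' 0 → fail=0;  out ∅∪∅=∅
  n7('b'): parent n0 fail=0; on 'b' 0 → fail=0;  out {1}∪∅={1}
  n8('d'): parent n0 fail=0; on 'd' 0 → fail=0;  out ∅∪∅=∅
  n2('cc'): parent n1 fail=0; on 'c' 0 → fail=1;  out {3}∪∅={3}
  n9('dc'): parent n8 fail=0; on 'c' 0 → fail=1;  out ∅∪∅=∅
  n3('ccd'): parent n2 fail=1; on 'd' 1→0 → fail=8;  out ∅∪∅=∅
  n10('dcc'): parent n9 fail=1; on 'c' 1 → fail=2;  out {2}∪{3}={2,3}
  n4('ccda'): parent n3 fail=8; on 'a' 8→0 → fail=0;  out ∅∪∅=∅
  n5('ccdaa'): parent n4 fail=0; on 'a' 0 → fail=0;  out ∅∪∅=∅
  n6('ccdaaa'): parent n5 fail=0; on 'a' 0 → fail=0;  out {0}∪∅={0}

Scan:
pos 0 'd': at 8
pos 1 'b': at 7 (fail-walked)  emit P1@[1:1]
pos 2 'c': at 1 (fail-walked)
pos 3 'c': at 2  emit P3@[2:3]
pos 4 'd': at 3
pos 5 'a': at 4
pos 6 'a': at 5
pos 7 'a': at 6  emit P0@[2:7]
pos 8 'a': at 0 (fail-walked)
pos 9 'c': at 1
pos 10 'c': at 2  emit P3@[9:10]
pos 11 'b': at 7 (fail-walked)  emit P1@[11:11]
pos 12 'c': at 1 (fail-walked)
pos 13 'd': at 8 (fail-walked)
pos 14 'd': at 8 (fail-walked)
pos 15 'c': at 9
pos 16 'c': at 10  emit P2@[14:16],P3@[15:16]
pos 17 'c': at 2 (fail-walked)  emit P3@[16:17]
pos 18 'c': at 2 (fail-walked)  emit P3@[17:18]
pos 19 'd': at 3
pos 20 'c': at 9 (fail-walked)
pos 21 'c': at 10  emit P2@[19:21],P3@[20:21]
pos 22 'd': at 3 (fail-walked)
pos 23 'a': at 4
pos 24 'a': at 5
pos 25 'a': at 6  emit P0@[20:25]
pos 26 'b': at 7 (fail-walked)  emit P1@[26:26]
pos 27 'd': at 8 (fail-walked)

Result: [[1,1],[3,3],[7,0],[10,3],[11,1],[16,2],[16,3],[17,3],[18,3],[21,2],[21,3],[25,0],[26,1]]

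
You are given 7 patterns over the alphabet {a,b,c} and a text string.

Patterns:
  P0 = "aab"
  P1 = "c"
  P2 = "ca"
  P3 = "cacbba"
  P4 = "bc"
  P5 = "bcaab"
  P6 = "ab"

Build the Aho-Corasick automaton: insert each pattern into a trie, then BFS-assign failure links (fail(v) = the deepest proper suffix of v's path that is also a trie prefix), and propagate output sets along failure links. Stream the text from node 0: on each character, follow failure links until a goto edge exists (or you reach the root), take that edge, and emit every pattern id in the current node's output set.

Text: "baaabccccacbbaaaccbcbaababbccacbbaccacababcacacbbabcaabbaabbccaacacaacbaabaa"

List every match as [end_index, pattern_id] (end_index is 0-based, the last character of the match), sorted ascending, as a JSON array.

Build automaton:
Trie (insert patterns):
  n0 'ε': a→1 b→10 c→4
  n1 'a': a→2 b→15
  n2 'aa': b→3
  n3 'aab': ·  ←P0
  n4 'c': a→5  ←P1
  n5 'ca': c→6  ←P2
  n6 'cac': b→7
  n7 'cacb': b→8
  n8 'cacbb': a→9
  n9 'cacbba': ·  ←P3
  n10 'b': c→11
  n11 'bc': a→12  ←P4
  n12 'bca': a→13
  n13 'bcaa': b→14
  n14 'bcaab': ·  ←P5
  n15 'ab': ·  ←P6

Failure links (BFS by depth):
  fail(1) 'a': from fail(0)=0 chase 'a': 0 ⇒ 0;  out=∅∪out(0)=∅
  fail(4) 'c': from fail(0)=0 chase 'c': 0 ⇒ 0;  out={1}∪out(0)={1}
  fail(10) 'b': from fail(0)=0 chase 'b': 0 ⇒ 0;  out=∅∪out(0)=∅
  fail(2) 'aa': from fail(1)=0 chase 'a': 0 ⇒ 1;  out=∅∪out(1)=∅
  fail(5) 'ca': from fail(4)=0 chase 'a': 0 ⇒ 1;  out={2}∪out(1)={2}
  fail(11) 'bc': from fail(10)=0 chase 'c': 0 ⇒ 4;  out={4}∪out(4)={1,4}
  fail(15) 'ab': from fail(1)=0 chase 'b': 0 ⇒ 10;  out={6}∪out(10)={6}
  fail(3) 'aab': from fail(2)=1 chase 'b': 1 ⇒ 15;  out={0}∪out(15)={0,6}
  fail(6) 'cac': from fail(5)=1 chase 'c': 1→0 ⇒ 4;  out=∅∪out(4)={1}
  fail(12) 'bca': from fail(11)=4 chase 'a': 4 ⇒ 5;  out=∅∪out(5)={2}
  fail(7) 'cacb': from fail(6)=4 chase 'b': 4→0 ⇒ 10;  out=∅∪out(10)=∅
  fail(13) 'bcaa': from fail(12)=5 chase 'a': 5→1 ⇒ 2;  out=∅∪out(2)=∅
  fail(8) 'cacbb': from fail(7)=10 chase 'b': 10→0 ⇒ 10;  out=∅∪out(10)=∅
  fail(14) 'bcaab': from fail(13)=2 chase 'b': 2 ⇒ 3;  out={5}∪out(3)={0,5,6}
  fail(9) 'cacbba': from fail(8)=10 chase 'a': 10→0 ⇒ 1;  out={3}∪out(1)={3}

Text stream:
pos 0 'b': at 10
pos 1 'a': at 1 (fail-walked)
pos 2 'a': at 2
pos 3 'a': at 2 (fail-walked)
pos 4 'b': at 3  → match P0@[2:4],P6@[3:4]
pos 5 'c': at 11 (fail-walked)  → match P1@[5:5],P4@[4:5]
pos 6 'c': at 4 (fail-walked)  → match P1@[6:6]
pos 7 'c': at 4 (fail-walked)  → match P1@[7:7]
pos 8 'c': at 4 (fail-walked)  → match P1@[8:8]
pos 9 'a': at 5  → match P2@[8:9]
pos 10 'c': at 6  → match P1@[10:10]
pos 11 'b': at 7
pos 12 'b': at 8
pos 13 'a': at 9  → match P3@[8:13]
pos 14 'a': at 2 (fail-walked)
pos 15 'a': at 2 (fail-walked)
pos 16 'c': at 4 (fail-walked)  → match P1@[16:16]
pos 17 'c': at 4 (fail-walked)  → match P1@[17:17]
pos 18 'b': at 10 (fail-walked)
pos 19 'c': at 11  → match P1@[19:19],P4@[18:19]
pos 20 'b': at 10 (fail-walked)
pos 21 'a': at 1 (fail-walked)
pos 22 'a': at 2
pos 23 'b': at 3  → match P0@[21:23],P6@[22:23]
pos 24 'a': at 1 (fail-walked)
pos 25 'b': at 15  → match P6@[24:25]
pos 26 'b': at 10 (fail-walked)
pos 27 'c': at 11  → match P1@[27:27],P4@[26:27]
pos 28 'c': at 4 (fail-walked)  → match P1@[28:28]
pos 29 'a': at 5  → match P2@[28:29]
pos 30 'c': at 6  → match P1@[30:30]
pos 31 'b': at 7
pos 32 'b': at 8
pos 33 'a': at 9  → match P3@[28:33]
pos 34 'c': at 4 (fail-walked)  → match P1@[34:34]
pos 35 'c': at 4 (fail-walked)  → match P1@[35:35]
pos 36 'a': at 5  → match P2@[35:36]
pos 37 'c': at 6  → match P1@[37:37]
pos 38 'a': at 5 (fail-walked)  → match P2@[37:38]
pos 39 'b': at 15 (fail-walked)  → match P6@[38:39]
pos 40 'a': at 1 (fail-walked)
pos 41 'b': at 15  → match P6@[40:41]
pos 42 'c': at 11 (fail-walked)  → match P1@[42:42],P4@[41:42]
pos 43 'a': at 12  → match P2@[42:43]
pos 44 'c': at 6 (fail-walked)  → match P1@[44:44]
pos 45 'a': at 5 (fail-walked)  → match P2@[44:45]
pos 46 'c': at 6  → match P1@[46:46]
pos 47 'b': at 7
pos 48 'b': at 8
pos 49 'a': at 9  → match P3@[44:49]
pos 50 'b': at 15 (fail-walked)  → match P6@[49:50]
pos 51 'c': at 11 (fail-walked)  → match P1@[51:51],P4@[50:51]
pos 52 'a': at 12  → match P2@[51:52]
pos 53 'a': at 13
pos 54 'b': at 14  → match P0@[52:54],P5@[50:54],P6@[53:54]
pos 55 'b': at 10 (fail-walked)
pos 56 'a': at 1 (fail-walked)
pos 57 'a': at 2
pos 58 'b': at 3  → match P0@[56:58],P6@[57:58]
pos 59 'b': at 10 (fail-walked)
pos 60 'c': at 11  → match P1@[60:60],P4@[59:60]
pos 61 'c': at 4 (fail-walked)  → match P1@[61:61]
pos 62 'a': at 5  → match P2@[61:62]
pos 63 'a': at 2 (fail-walked)
pos 64 'c': at 4 (fail-walked)  → match P1@[64:64]
pos 65 'a': at 5  → match P2@[64:65]
pos 66 'c': at 6  → match P1@[66:66]
pos 67 'a': at 5 (fail-walked)  → match P2@[66:67]
pos 68 'a': at 2 (fail-walked)
pos 69 'c': at 4 (fail-walked)  → match P1@[69:69]
pos 70 'b': at 10 (fail-walked)
pos 71 'a': at 1 (fail-walked)
pos 72 'a': at 2
pos 73 'b': at 3  → match P0@[71:73],P6@[72:73]
pos 74 'a': at 1 (fail-walked)
pos 75 'a': at 2

All matches (sorted): [[4,0],[4,6],[5,1],[5,4],[6,1],[7,1],[8,1],[9,2],[10,1],[13,3],[16,1],[17,1],[19,1],[19,4],[23,0],[23,6],[25,6],[27,1],[27,4],[28,1],[29,2],[30,1],[33,3],[34,1],[35,1],[36,2],[37,1],[38,2],[39,6],[41,6],[42,1],[42,4],[43,2],[44,1],[45,2],[46,1],[49,3],[50,6],[51,1],[51,4],[52,2],[54,0],[54,5],[54,6],[58,0],[58,6],[60,1],[60,4],[61,1],[62,2],[64,1],[65,2],[66,1],[67,2],[69,1],[73,0],[73,6]]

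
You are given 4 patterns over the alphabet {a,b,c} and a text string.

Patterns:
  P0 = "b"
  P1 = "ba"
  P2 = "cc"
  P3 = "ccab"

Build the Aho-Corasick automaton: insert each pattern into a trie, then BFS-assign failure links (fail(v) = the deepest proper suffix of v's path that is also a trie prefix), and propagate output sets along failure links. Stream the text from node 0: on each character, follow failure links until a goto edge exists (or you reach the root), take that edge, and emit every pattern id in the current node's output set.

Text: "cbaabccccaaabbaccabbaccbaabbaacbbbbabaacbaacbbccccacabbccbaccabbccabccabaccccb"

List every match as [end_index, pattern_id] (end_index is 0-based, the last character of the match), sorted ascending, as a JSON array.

Construct AC machine:
Trie nodes:
  n0 'ε': b→1 c→3
  n1 'b': a→2  ←P0
  n2 'ba': ·  ←P1
  n3 'c': c→4
  n4 'cc': a→5  ←P2
  n5 'cca': b→6
  n6 'ccab': ·  ←P3

Failure links (BFS by depth):
  fail(1) 'b': from fail(0)=0 chase 'b': 0 ⇒ 0;  out={0}∪out(0)={0}
  fail(3) 'c': from fail(0)=0 chase 'c': 0 ⇒ 0;  out=∅∪out(0)=∅
  fail(2) 'ba': from fail(1)=0 chase 'a': 0 ⇒ 0;  out={1}∪out(0)={1}
  fail(4) 'cc': from fail(3)=0 chase 'c': 0 ⇒ 3;  out={2}∪out(3)={2}
  fail(5) 'cca': from fail(4)=3 chase 'a': 3→0 ⇒ 0;  out=∅∪out(0)=∅
  fail(6) 'ccab': from fail(5)=0 chase 'b': 0 ⇒ 1;  out={3}∪out(1)={0,3}

Scan:
i=0 'c': node 0→3
i=1 'b': node 3→1 (via fail)  ** P0@[1:1]
i=2 'a': node 1→2  ** P1@[1:2]
i=3 'a': node 2→0 (via fail)
i=4 'b': node 0→1  ** P0@[4:4]
i=5 'c': node 1→3 (via fail)
i=6 'c': node 3→4  ** P2@[5:6]
i=7 'c': node 4→4 (via fail)  ** P2@[6:7]
i=8 'c': node 4→4 (via fail)  ** P2@[7:8]
i=9 'a': node 4→5
i=10 'a': node 5→0 (via fail)
i=11 'a': node 0→0
i=12 'b': node 0→1  ** P0@[12:12]
i=13 'b': node 1→1 (via fail)  ** P0@[13:13]
i=14 'a': node 1→2  ** P1@[13:14]
i=15 'c': node 2→3 (via fail)
i=16 'c': node 3→4  ** P2@[15:16]
i=17 'a': node 4→5
i=18 'b': node 5→6  ** P0@[18:18],P3@[15:18]
i=19 'b': node 6→1 (via fail)  ** P0@[19:19]
i=20 'a': node 1→2  ** P1@[19:20]
i=21 'c': node 2→3 (via fail)
i=22 'c': node 3→4  ** P2@[21:22]
i=23 'b': node 4→1 (via fail)  ** P0@[23:23]
i=24 'a': node 1→2  ** P1@[23:24]
i=25 'a': node 2→0 (via fail)
i=26 'b': node 0→1  ** P0@[26:26]
i=27 'b': node 1→1 (via fail)  ** P0@[27:27]
i=28 'a': node 1→2  ** P1@[27:28]
i=29 'a': node 2→0 (via fail)
i=30 'c': node 0→3
i=31 'b': node 3→1 (via fail)  ** P0@[31:31]
i=32 'b': node 1→1 (via fail)  ** P0@[32:32]
i=33 'b': node 1→1 (via fail)  ** P0@[33:33]
i=34 'b': node 1→1 (via fail)  ** P0@[34:34]
i=35 'a': node 1→2  ** P1@[34:35]
i=36 'b': node 2→1 (via fail)  ** P0@[36:36]
i=37 'a': node 1→2  ** P1@[36:37]
i=38 'a': node 2→0 (via fail)
i=39 'c': node 0→3
i=40 'b': node 3→1 (via fail)  ** P0@[40:40]
i=41 'a': node 1→2  ** P1@[40:41]
i=42 'a': node 2→0 (via fail)
i=43 'c': node 0→3
i=44 'b': node 3→1 (via fail)  ** P0@[44:44]
i=45 'b': node 1→1 (via fail)  ** P0@[45:45]
i=46 'c': node 1→3 (via fail)
i=47 'c': node 3→4  ** P2@[46:47]
i=48 'c': node 4→4 (via fail)  ** P2@[47:48]
i=49 'c': node 4→4 (via fail)  ** P2@[48:49]
i=50 'a': node 4→5
i=51 'c': node 5→3 (via fail)
i=52 'a': node 3→0 (via fail)
i=53 'b': node 0→1  ** P0@[53:53]
i=54 'b': node 1→1 (via fail)  ** P0@[54:54]
i=55 'c': node 1→3 (via fail)
i=56 'c': node 3→4  ** P2@[55:56]
i=57 'b': node 4→1 (via fail)  ** P0@[57:57]
i=58 'a': node 1→2  ** P1@[57:58]
i=59 'c': node 2→3 (via fail)
i=60 'c': node 3→4  ** P2@[59:60]
i=61 'a': node 4→5
i=62 'b': node 5→6  ** P0@[62:62],P3@[59:62]
i=63 'b': node 6→1 (via fail)  ** P0@[63:63]
i=64 'c': node 1→3 (via fail)
i=65 'c': node 3→4  ** P2@[64:65]
i=66 'a': node 4→5
i=67 'b': node 5→6  ** P0@[67:67],P3@[64:67]
i=68 'c': node 6→3 (via fail)
i=69 'c': node 3→4  ** P2@[68:69]
i=70 'a': node 4→5
i=71 'b': node 5→6  ** P0@[71:71],P3@[68:71]
i=72 'a': node 6→2 (via fail)  ** P1@[71:72]
i=73 'c': node 2→3 (via fail)
i=74 'c': node 3→4  ** P2@[73:74]
i=75 'c': node 4→4 (via fail)  ** P2@[74:75]
i=76 'c': node 4→4 (via fail)  ** P2@[75:76]
i=77 'b': node 4→1 (via fail)  ** P0@[77:77]

All matches (sorted): [[1,0],[2,1],[4,0],[6,2],[7,2],[8,2],[12,0],[13,0],[14,1],[16,2],[18,0],[18,3],[19,0],[20,1],[22,2],[23,0],[24,1],[26,0],[27,0],[28,1],[31,0],[32,0],[33,0],[34,0],[35,1],[36,0],[37,1],[40,0],[41,1],[44,0],[45,0],[47,2],[48,2],[49,2],[53,0],[54,0],[56,2],[57,0],[58,1],[60,2],[62,0],[62,3],[63,0],[65,2],[67,0],[67,3],[69,2],[71,0],[71,3],[72,1],[74,2],[75,2],[76,2],[77,0]]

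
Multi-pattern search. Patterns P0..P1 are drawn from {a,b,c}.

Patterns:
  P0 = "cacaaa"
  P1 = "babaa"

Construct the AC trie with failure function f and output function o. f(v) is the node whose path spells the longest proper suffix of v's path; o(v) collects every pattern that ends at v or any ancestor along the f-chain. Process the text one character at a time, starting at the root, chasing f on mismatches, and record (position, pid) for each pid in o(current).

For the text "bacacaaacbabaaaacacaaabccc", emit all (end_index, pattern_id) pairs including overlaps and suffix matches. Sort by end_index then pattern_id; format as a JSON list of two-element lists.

Construct AC machine:
Trie (insert patterns):
  0='ε' goto b→7 c→1
  1='c' goto a→2
  2='ca' goto c→3
  3='cac' goto a→4
  4='caca' goto a→5
  5='cacaa' goto a→6
  6='cacaaa' goto ·  [P0 ends]
  7='b' goto a→8
  8='ba' goto b→9
  9='bab' goto a→10
  10='baba' goto a→11
  11='babaa' goto ·  [P1 ends]

Failure links (BFS by depth):
  fail(1) 'c': from fail(0)=0 chase 'c': 0 ⇒ 0;  out=∅∪out(0)=∅
  fail(7) 'b': from fail(0)=0 chase 'b': 0 ⇒ 0;  out=∅∪out(0)=∅
  fail(2) 'ca': from fail(1)=0 chase 'a': 0 ⇒ 0;  out=∅∪out(0)=∅
  fail(8) 'ba': from fail(7)=0 chase 'a': 0 ⇒ 0;  out=∅∪out(0)=∅
  fail(3) 'cac': from fail(2)=0 chase 'c': 0 ⇒ 1;  out=∅∪out(1)=∅
  fail(9) 'bab': from fail(8)=0 chase 'b': 0 ⇒ 7;  out=∅∪out(7)=∅
  fail(4) 'caca': from fail(3)=1 chase 'a': 1 ⇒ 2;  out=∅∪out(2)=∅
  fail(10) 'baba': from fail(9)=7 chase 'a': 7 ⇒ 8;  out=∅∪out(8)=∅
  fail(5) 'cacaa': from fail(4)=2 chase 'a': 2→0 ⇒ 0;  out=∅∪out(0)=∅
  fail(11) 'babaa': from fail(10)=8 chase 'a': 8→0 ⇒ 0;  out={1}∪out(0)={1}
  fail(6) 'cacaaa': from fail(5)=0 chase 'a': 0 ⇒ 0;  out={0}∪out(0)={0}

Run:
pos 0 'b': at 7
pos 1 'a': at 8
pos 2 'c': at 1 (fail-walked)
pos 3 'a': at 2
pos 4 'c': at 3
pos 5 'a': at 4
pos 6 'a': at 5
pos 7 'a': at 6  emit P0@[2:7]
pos 8 'c': at 1 (fail-walked)
pos 9 'b': at 7 (fail-walked)
pos 10 'a': at 8
pos 11 'b': at 9
pos 12 'a': at 10
pos 13 'a': at 11  emit P1@[9:13]
pos 14 'a': at 0 (fail-walked)
pos 15 'a': at 0
pos 16 'c': at 1
pos 17 'a': at 2
pos 18 'c': at 3
pos 19 'a': at 4
pos 20 'a': at 5
pos 21 'a': at 6  emit P0@[16:21]
pos 22 'b': at 7 (fail-walked)
pos 23 'c': at 1 (fail-walked)
pos 24 'c': at 1 (fail-walked)
pos 25 'c': at 1 (fail-walked)

Result: [[7,0],[13,1],[21,0]]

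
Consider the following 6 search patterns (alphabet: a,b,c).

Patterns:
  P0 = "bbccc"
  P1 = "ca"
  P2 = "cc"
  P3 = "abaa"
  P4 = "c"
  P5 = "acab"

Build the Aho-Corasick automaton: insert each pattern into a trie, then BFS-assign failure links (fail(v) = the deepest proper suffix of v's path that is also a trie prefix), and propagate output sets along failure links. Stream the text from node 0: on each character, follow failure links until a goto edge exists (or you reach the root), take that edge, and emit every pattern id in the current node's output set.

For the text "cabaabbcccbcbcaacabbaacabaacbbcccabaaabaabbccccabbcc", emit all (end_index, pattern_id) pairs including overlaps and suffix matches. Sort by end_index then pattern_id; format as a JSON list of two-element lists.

Build:
Trie nodes:
  0='ε' goto a→9 b→1 c→6
  1='b' goto b→2
  2='bb' goto c→3
  3='bbc' goto c→4
  4='bbcc' goto c→5
  5='bbccc' goto ·  ←P0
  6='c' goto a→7 c→8  ←P4
  7='ca' goto ·  ←P1
  8='cc' goto ·  ←P2
  9='a' goto b→10 c→13
  10='ab' goto a→11
  11='aba' goto a→12
  12='abaa' goto ·  ←P3
  13='ac' goto a→14
  14='aca' goto b→15
  15='acab' goto ·  ←P5

Failure links (BFS by depth):
  n1('b'): parent n0 fail=0; on 'b' 0 → fail=0;  out ∅∪∅=∅
  n6('c'): parent n0 fail=0; on 'c' 0 → fail=0;  out {4}∪∅={4}
  n9('a'): parent n0 fail=0; on 'a' 0 → fail=0;  out ∅∪∅=∅
  n2('bb'): parent n1 fail=0; on 'b' 0 → fail=1;  out ∅∪∅=∅
  n7('ca'): parent n6 fail=0; on 'a' 0 → fail=9;  out {1}∪∅={1}
  n8('cc'): parent n6 fail=0; on 'c' 0 → fail=6;  out {2}∪{4}={2,4}
  n10('ab'): parent n9 fail=0; on 'b' 0 → fail=1;  out ∅∪∅=∅
  n13('ac'): parent n9 fail=0; on 'c' 0 → fail=6;  out ∅∪{4}={4}
  n3('bbc'): parent n2 fail=1; on 'c' 1→0 → fail=6;  out ∅∪{4}={4}
  n11('aba'): parent n10 fail=1; on 'a' 1→0 → fail=9;  out ∅∪∅=∅
  n14('aca'): parent n13 fail=6; on 'a' 6 → fail=7;  out ∅∪{1}={1}
  n4('bbcc'): parent n3 fail=6; on 'c' 6 → fail=8;  out ∅∪{2,4}={2,4}
  n12('abaa'): parent n11 fail=9; on 'a' 9→0 → fail=9;  out {3}∪∅={3}
  n15('acab'): parent n14 fail=7; on 'b' 7→9 → fail=10;  out {5}∪∅={5}
  n5('bbccc'): parent n4 fail=8; on 'c' 8→6 → fail=8;  out {0}∪{2,4}={0,2,4}

Run:
pos 0 'c': at 6  emit P4@[0:0]
pos 1 'a': at 7  emit P1@[0:1]
pos 2 'b': at 10 (fail-walked)
pos 3 'a': at 11
pos 4 'a': at 12  emit P3@[1:4]
pos 5 'b': at 10 (fail-walked)
pos 6 'b': at 2 (fail-walked)
pos 7 'c': at 3  emit P4@[7:7]
pos 8 'c': at 4  emit P2@[7:8],P4@[8:8]
pos 9 'c': at 5  emit P0@[5:9],P2@[8:9],P4@[9:9]
pos 10 'b': at 1 (fail-walked)
pos 11 'c': at 6 (fail-walked)  emit P4@[11:11]
pos 12 'b': at 1 (fail-walked)
pos 13 'c': at 6 (fail-walked)  emit P4@[13:13]
pos 14 'a': at 7  emit P1@[13:14]
pos 15 'a': at 9 (fail-walked)
pos 16 'c': at 13  emit P4@[16:16]
pos 17 'a': at 14  emit P1@[16:17]
pos 18 'b': at 15  emit P5@[15:18]
pos 19 'b': at 2 (fail-walked)
pos 20 'a': at 9 (fail-walked)
pos 21 'a': at 9 (fail-walked)
pos 22 'c': at 13  emit P4@[22:22]
pos 23 'a': at 14  emit P1@[22:23]
pos 24 'b': at 15  emit P5@[21:24]
pos 25 'a': at 11 (fail-walked)
pos 26 'a': at 12  emit P3@[23:26]
pos 27 'c': at 13 (fail-walked)  emit P4@[27:27]
pos 28 'b': at 1 (fail-walked)
pos 29 'b': at 2
pos 30 'c': at 3  emit P4@[30:30]
pos 31 'c': at 4  emit P2@[30:31],P4@[31:31]
pos 32 'c': at 5  emit P0@[28:32],P2@[31:32],P4@[32:32]
pos 33 'a': at 7 (fail-walked)  emit P1@[32:33]
pos 34 'b': at 10 (fail-walked)
pos 35 'a': at 11
pos 36 'a': at 12  emit P3@[33:36]
pos 37 'a': at 9 (fail-walked)
pos 38 'b': at 10
pos 39 'a': at 11
pos 40 'a': at 12  emit P3@[37:40]
pos 41 'b': at 10 (fail-walked)
pos 42 'b': at 2 (fail-walked)
pos 43 'c': at 3  emit P4@[43:43]
pos 44 'c': at 4  emit P2@[43:44],P4@[44:44]
pos 45 'c': at 5  emit P0@[41:45],P2@[44:45],P4@[45:45]
pos 46 'c': at 8 (fail-walked)  emit P2@[45:46],P4@[46:46]
pos 47 'a': at 7 (fail-walked)  emit P1@[46:47]
pos 48 'b': at 10 (fail-walked)
pos 49 'b': at 2 (fail-walked)
pos 50 'c': at 3  emit P4@[50:50]
pos 51 'c': at 4  emit P2@[50:51],P4@[51:51]

All matches (sorted): [[0,4],[1,1],[4,3],[7,4],[8,2],[8,4],[9,0],[9,2],[9,4],[11,4],[13,4],[14,1],[16,4],[17,1],[18,5],[22,4],[23,1],[24,5],[26,3],[27,4],[30,4],[31,2],[31,4],[32,0],[32,2],[32,4],[33,1],[36,3],[40,3],[43,4],[44,2],[44,4],[45,0],[45,2],[45,4],[46,2],[46,4],[47,1],[50,4],[51,2],[51,4]]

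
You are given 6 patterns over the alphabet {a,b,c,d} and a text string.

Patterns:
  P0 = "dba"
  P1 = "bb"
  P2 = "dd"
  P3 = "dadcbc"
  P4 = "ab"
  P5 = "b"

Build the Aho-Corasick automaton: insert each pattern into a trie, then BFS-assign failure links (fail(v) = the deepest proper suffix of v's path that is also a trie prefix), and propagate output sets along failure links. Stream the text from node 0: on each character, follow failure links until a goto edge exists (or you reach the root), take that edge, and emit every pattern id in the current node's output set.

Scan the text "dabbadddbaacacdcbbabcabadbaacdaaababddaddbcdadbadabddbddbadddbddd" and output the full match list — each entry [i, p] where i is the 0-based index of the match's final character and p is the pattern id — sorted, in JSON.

Build automaton:
Trie nodes:
  n0 'ε': a→12 b→4 d→1
  n1 'd': a→7 b→2 d→6
  n2 'db': a→3
  n3 'dba': ·  [P0 ends]
  n4 'b': b→5  [P5 ends]
  n5 'bb': ·  [P1 ends]
  n6 'dd': ·  [P2 ends]
  n7 'da': d→8
  n8 'dad': c→9
  n9 'dadc': b→10
  n10 'dadcb': c→11
  n11 'dadcbc': ·  [P3 ends]
  n12 'a': b→13
  n13 'ab': ·  [P4 ends]

Failure links (BFS by depth):
  fail(1) 'd': from fail(0)=0 chase 'd': 0 ⇒ 0;  out=∅∪out(0)=∅
  fail(4) 'b': from fail(0)=0 chase 'b': 0 ⇒ 0;  out={5}∪out(0)={5}
  fail(12) 'a': from fail(0)=0 chase 'a': 0 ⇒ 0;  out=∅∪out(0)=∅
  fail(2) 'db': from fail(1)=0 chase 'b': 0 ⇒ 4;  out=∅∪out(4)={5}
  fail(5) 'bb': from fail(4)=0 chase 'b': 0 ⇒ 4;  out={1}∪out(4)={1,5}
  fail(6) 'dd': from fail(1)=0 chase 'd': 0 ⇒ 1;  out={2}∪out(1)={2}
  fail(7) 'da': from fail(1)=0 chase 'a': 0 ⇒ 12;  out=∅∪out(12)=∅
  fail(13) 'ab': from fail(12)=0 chase 'b': 0 ⇒ 4;  out={4}∪out(4)={4,5}
  fail(3) 'dba': from fail(2)=4 chase 'a': 4→0 ⇒ 12;  out={0}∪out(12)={0}
  fail(8) 'dad': from fail(7)=12 chase 'd': 12→0 ⇒ 1;  out=∅∪out(1)=∅
  fail(9) 'dadc': from fail(8)=1 chase 'c': 1→0 ⇒ 0;  out=∅∪out(0)=∅
  fail(10) 'dadcb': from fail(9)=0 chase 'b': 0 ⇒ 4;  out=∅∪out(4)={5}
  fail(11) 'dadcbc': from fail(10)=4 chase 'c': 4→0 ⇒ 0;  out={3}∪out(0)={3}

Text stream:
pos 0 'd': at 1
pos 1 'a': at 7
pos 2 'b': at 13 (via fail)  emit P4@[1:2],P5@[2:2]
pos 3 'b': at 5 (via fail)  emit P1@[2:3],P5@[3:3]
pos 4 'a': at 12 (via fail)
pos 5 'd': at 1 (via fail)
pos 6 'd': at 6  emit P2@[5:6]
pos 7 'd': at 6 (via fail)  emit P2@[6:7]
pos 8 'b': at 2 (via fail)  emit P5@[8:8]
pos 9 'a': at 3  emit P0@[7:9]
pos 10 'a': at 12 (via fail)
pos 11 'c': at 0 (via fail)
pos 12 'a': at 12
pos 13 'c': at 0 (via fail)
pos 14 'd': at 1
pos 15 'c': at 0 (via fail)
pos 16 'b': at 4  emit P5@[16:16]
pos 17 'b': at 5  emit P1@[16:17],P5@[17:17]
pos 18 'a': at 12 (via fail)
pos 19 'b': at 13  emit P4@[18:19],P5@[19:19]
pos 20 'c': at 0 (via fail)
pos 21 'a': at 12
pos 22 'b': at 13  emit P4@[21:22],P5@[22:22]
pos 23 'a': at 12 (via fail)
pos 24 'd': at 1 (via fail)
pos 25 'b': at 2  emit P5@[25:25]
pos 26 'a': at 3  emit P0@[24:26]
pos 27 'a': at 12 (via fail)
pos 28 'c': at 0 (via fail)
pos 29 'd': at 1
pos 30 'a': at 7
pos 31 'a': at 12 (via fail)
pos 32 'a': at 12 (via fail)
pos 33 'b': at 13  emit P4@[32:33],P5@[33:33]
pos 34 'a': at 12 (via fail)
pos 35 'b': at 13  emit P4@[34:35],P5@[35:35]
pos 36 'd': at 1 (via fail)
pos 37 'd': at 6  emit P2@[36:37]
pos 38 'a': at 7 (via fail)
pos 39 'd': at 8
pos 40 'd': at 6 (via fail)  emit P2@[39:40]
pos 41 'b': at 2 (via fail)  emit P5@[41:41]
pos 42 'c': at 0 (via fail)
pos 43 'd': at 1
pos 44 'a': at 7
pos 45 'd': at 8
pos 46 'b': at 2 (via fail)  emit P5@[46:46]
pos 47 'a': at 3  emit P0@[45:47]
pos 48 'd': at 1 (via fail)
pos 49 'a': at 7
pos 50 'b': at 13 (via fail)  emit P4@[49:50],P5@[50:50]
pos 51 'd': at 1 (via fail)
pos 52 'd': at 6  emit P2@[51:52]
pos 53 'b': at 2 (via fail)  emit P5@[53:53]
pos 54 'd': at 1 (via fail)
pos 55 'd': at 6  emit P2@[54:55]
pos 56 'b': at 2 (via fail)  emit P5@[56:56]
pos 57 'a': at 3  emit P0@[55:57]
pos 58 'd': at 1 (via fail)
pos 59 'd': at 6  emit P2@[58:59]
pos 60 'd': at 6 (via fail)  emit P2@[59:60]
pos 61 'b': at 2 (via fail)  emit P5@[61:61]
pos 62 'd': at 1 (via fail)
pos 63 'd': at 6  emit P2@[62:63]
pos 64 'd': at 6 (via fail)  emit P2@[63:64]

All matches (sorted): [[2,4],[2,5],[3,1],[3,5],[6,2],[7,2],[8,5],[9,0],[16,5],[17,1],[17,5],[19,4],[19,5],[22,4],[22,5],[25,5],[26,0],[33,4],[33,5],[35,4],[35,5],[37,2],[40,2],[41,5],[46,5],[47,0],[50,4],[50,5],[52,2],[53,5],[55,2],[56,5],[57,0],[59,2],[60,2],[61,5],[63,2],[64,2]]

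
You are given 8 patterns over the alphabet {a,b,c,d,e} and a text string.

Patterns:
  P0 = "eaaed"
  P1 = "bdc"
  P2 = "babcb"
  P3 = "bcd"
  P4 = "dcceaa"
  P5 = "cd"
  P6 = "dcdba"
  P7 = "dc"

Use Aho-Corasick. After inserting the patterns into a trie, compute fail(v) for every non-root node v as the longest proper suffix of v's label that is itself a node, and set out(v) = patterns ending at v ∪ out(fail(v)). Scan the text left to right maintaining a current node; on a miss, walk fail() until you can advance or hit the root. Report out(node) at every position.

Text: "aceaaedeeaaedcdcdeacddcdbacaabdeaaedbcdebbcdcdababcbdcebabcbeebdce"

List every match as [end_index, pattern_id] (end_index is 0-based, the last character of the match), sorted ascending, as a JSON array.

Build automaton:
Trie (insert patterns):
  n0 'ε': b→6 c→21 d→15 e→1
  n1 'e': a→2
  n2 'ea': a→3
  n3 'eaa': e→4
  n4 'eaae': d→5
  n5 'eaaed': ·  [P0 ends]
  n6 'b': a→9 c→13 d→7
  n7 'bd': c→8
  n8 'bdc': ·  [P1 ends]
  n9 'ba': b→10
  n10 'bab': c→11
  n11 'babc': b→12
  n12 'babcb': ·  [P2 ends]
  n13 'bc': d→14
  n14 'bcd': ·  [P3 ends]
  n15 'd': c→16
  n16 'dc': c→17 d→23  [P7 ends]
  n17 'dcc': e→18
  n18 'dcce': a→19
  n19 'dccea': a→20
  n20 'dcceaa': ·  [P4 ends]
  n21 'c': d→22
  n22 'cd': ·  [P5 ends]
  n23 'dcd': b→24
  n24 'dcdb': a→25
  n25 'dcdba': ·  [P6 ends]

BFS fail/out derivation:
  n1('e'): parent n0 fail=0; on 'e' 0 → fail=0;  out ∅∪∅=∅
  n6('b'): parent n0 fail=0; on 'b' 0 → fail=0;  out ∅∪∅=∅
  n15('d'): parent n0 fail=0; on 'd' 0 → fail=0;  out ∅∪∅=∅
  n21('c'): parent n0 fail=0; on 'c' 0 → fail=0;  out ∅∪∅=∅
  n2('ea'): parent n1 fail=0; on 'a' 0 → fail=0;  out ∅∪∅=∅
  n7('bd'): parent n6 fail=0; on 'd' 0 → fail=15;  out ∅∪∅=∅
  n9('ba'): parent n6 fail=0; on 'a' 0 → fail=0;  out ∅∪∅=∅
  n13('bc'): parent n6 fail=0; on 'c' 0 → fail=21;  out ∅∪∅=∅
  n16('dc'): parent n15 fail=0; on 'c' 0 → fail=21;  out {7}∪∅={7}
  n22('cd'): parent n21 fail=0; on 'd' 0 → fail=15;  out {5}∪∅={5}
  n3('eaa'): parent n2 fail=0; on 'a' 0 → fail=0;  out ∅∪∅=∅
  n8('bdc'): parent n7 fail=15; on 'c' 15 → fail=16;  out {1}∪{7}={1,7}
  n10('bab'): parent n9 fail=0; on 'b' 0 → fail=6;  out ∅∪∅=∅
  n14('bcd'): parent n13 fail=21; on 'd' 21 → fail=22;  out {3}∪{5}={3,5}
  n17('dcc'): parent n16 fail=21; on 'c' 21→0 → fail=21;  out ∅∪∅=∅
  n23('dcd'): parent n16 fail=21; on 'd' 21 → fail=22;  out ∅∪{5}={5}
  n4('eaae'): parent n3 fail=0; on 'e' 0 → fail=1;  out ∅∪∅=∅
  n11('babc'): parent n10 fail=6; on 'c' 6 → fail=13;  out ∅∪∅=∅
  n18('dcce'): parent n17 fail=21; on 'e' 21→0 → fail=1;  out ∅∪∅=∅
  n24('dcdb'): parent n23 fail=22; on 'b' 22→15→0 → fail=6;  out ∅∪∅=∅
  n5('eaaed'): parent n4 fail=1; on 'd' 1→0 → fail=15;  out {0}∪∅={0}
  n12('babcb'): parent n11 fail=13; on 'b' 13→21→0 → fail=6;  out {2}∪∅={2}
  n19('dccea'): parent n18 fail=1; on 'a' 1 → fail=2;  out ∅∪∅=∅
  n25('dcdba'): parent n24 fail=6; on 'a' 6 → fail=9;  out {6}∪∅={6}
  n20('dcceaa'): parent n19 fail=2; on 'a' 2 → fail=3;  out {4}∪∅={4}

Text stream:
[0] read 'a'  n0⇒n0
[1] read 'c'  n0⇒n21
[2] read 'e'  n21⇒n1 ·f
[3] read 'a'  n1⇒n2
[4] read 'a'  n2⇒n3
[5] read 'e'  n3⇒n4
[6] read 'd'  n4⇒n5  ** P0@[2:6]
[7] read 'e'  n5⇒n1 ·f
[8] read 'e'  n1⇒n1 ·f
[9] read 'a'  n1⇒n2
[10] read 'a'  n2⇒n3
[11] read 'e'  n3⇒n4
[12] read 'd'  n4⇒n5  ** P0@[8:12]
[13] read 'c'  n5⇒n16 ·f  ** P7@[12:13]
[14] read 'd'  n16⇒n23  ** P5@[13:14]
[15] read 'c'  n23⇒n16 ·f  ** P7@[14:15]
[16] read 'd'  n16⇒n23  ** P5@[15:16]
[17] read 'e'  n23⇒n1 ·f
[18] read 'a'  n1⇒n2
[19] read 'c'  n2⇒n21 ·f
[20] read 'd'  n21⇒n22  ** P5@[19:20]
[21] read 'd'  n22⇒n15 ·f
[22] read 'c'  n15⇒n16  ** P7@[21:22]
[23] read 'd'  n16⇒n23  ** P5@[22:23]
[24] read 'b'  n23⇒n24
[25] read 'a'  n24⇒n25  ** P6@[21:25]
[26] read 'c'  n25⇒n21 ·f
[27] read 'a'  n21⇒n0 ·f
[28] read 'a'  n0⇒n0
[29] read 'b'  n0⇒n6
[30] read 'd'  n6⇒n7
[31] read 'e'  n7⇒n1 ·f
[32] read 'a'  n1⇒n2
[33] read 'a'  n2⇒n3
[34] read 'e'  n3⇒n4
[35] read 'd'  n4⇒n5  ** P0@[31:35]
[36] read 'b'  n5⇒n6 ·f
[37] read 'c'  n6⇒n13
[38] read 'd'  n13⇒n14  ** P3@[36:38],P5@[37:38]
[39] read 'e'  n14⇒n1 ·f
[40] read 'b'  n1⇒n6 ·f
[41] read 'b'  n6⇒n6 ·f
[42] read 'c'  n6⇒n13
[43] read 'd'  n13⇒n14  ** P3@[41:43],P5@[42:43]
[44] read 'c'  n14⇒n16 ·f  ** P7@[43:44]
[45] read 'd'  n16⇒n23  ** P5@[44:45]
[46] read 'a'  n23⇒n0 ·f
[47] read 'b'  n0⇒n6
[48] read 'a'  n6⇒n9
[49] read 'b'  n9⇒n10
[50] read 'c'  n10⇒n11
[51] read 'b'  n11⇒n12  ** P2@[47:51]
[52] read 'd'  n12⇒n7 ·f
[53] read 'c'  n7⇒n8  ** P1@[51:53],P7@[52:53]
[54] read 'e'  n8⇒n1 ·f
[55] read 'b'  n1⇒n6 ·f
[56] read 'a'  n6⇒n9
[57] read 'b'  n9⇒n10
[58] read 'c'  n10⇒n11
[59] read 'b'  n11⇒n12  ** P2@[55:59]
[60] read 'e'  n12⇒n1 ·f
[61] read 'e'  n1⇒n1 ·f
[62] read 'b'  n1⇒n6 ·f
[63] read 'd'  n6⇒n7
[64] read 'c'  n7⇒n8  ** P1@[62:64],P7@[63:64]
[65] read 'e'  n8⇒n1 ·f

All matches (sorted): [[6,0],[12,0],[13,7],[14,5],[15,7],[16,5],[20,5],[22,7],[23,5],[25,6],[35,0],[38,3],[38,5],[43,3],[43,5],[44,7],[45,5],[51,2],[53,1],[53,7],[59,2],[64,1],[64,7]]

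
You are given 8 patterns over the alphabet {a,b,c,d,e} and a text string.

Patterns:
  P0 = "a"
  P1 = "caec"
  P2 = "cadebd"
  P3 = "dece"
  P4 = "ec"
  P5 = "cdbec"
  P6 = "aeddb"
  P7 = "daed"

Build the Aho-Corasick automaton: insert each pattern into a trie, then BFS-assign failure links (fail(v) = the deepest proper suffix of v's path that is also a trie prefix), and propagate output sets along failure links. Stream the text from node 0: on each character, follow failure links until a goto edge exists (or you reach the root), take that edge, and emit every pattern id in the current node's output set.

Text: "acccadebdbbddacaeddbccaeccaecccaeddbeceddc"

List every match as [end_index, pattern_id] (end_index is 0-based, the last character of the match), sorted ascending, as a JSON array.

Build automaton:
Trie (insert patterns):
  0='ε' goto a→1 c→2 d→10 e→14
  1='a' goto e→20  ←P0
  2='c' goto a→3 d→16
  3='ca' goto d→6 e→4
  4='cae' goto c→5
  5='caec' goto ·  ←P1
  6='cad' goto e→7
  7='cade' goto b→8
  8='cadeb' goto d→9
  9='cadebd' goto ·  ←P2
  10='d' goto a→24 e→11
  11='de' goto c→12
  12='dec' goto e→13
  13='dece' goto ·  ←P3
  14='e' goto c→15
  15='ec' goto ·  ←P4
  16='cd' goto b→17
  17='cdb' goto e→18
  18='cdbe' goto c→19
  19='cdbec' goto ·  ←P5
  20='ae' goto d→21
  21='aed' goto d→22
  22='aedd' goto b→23
  23='aeddb' goto ·  ←P6
  24='da' goto e→25
  25='dae' goto d→26
  26='daed' goto ·  ←P7

Failure links (BFS by depth):
  fail(1) 'a': from fail(0)=0 chase 'a': 0 ⇒ 0;  out={0}∪out(0)={0}
  fail(2) 'c': from fail(0)=0 chase 'c': 0 ⇒ 0;  out=∅∪out(0)=∅
  fail(10) 'd': from fail(0)=0 chase 'd': 0 ⇒ 0;  out=∅∪out(0)=∅
  fail(14) 'e': from fail(0)=0 chase 'e': 0 ⇒ 0;  out=∅∪out(0)=∅
  fail(3) 'ca': from fail(2)=0 chase 'a': 0 ⇒ 1;  out=∅∪out(1)={0}
  fail(11) 'de': from fail(10)=0 chase 'e': 0 ⇒ 14;  out=∅∪out(14)=∅
  fail(15) 'ec': from fail(14)=0 chase 'c': 0 ⇒ 2;  out={4}∪out(2)={4}
  fail(16) 'cd': from fail(2)=0 chase 'd': 0 ⇒ 10;  out=∅∪out(10)=∅
  fail(20) 'ae': from fail(1)=0 chase 'e': 0 ⇒ 14;  out=∅∪out(14)=∅
  fail(24) 'da': from fail(10)=0 chase 'a': 0 ⇒ 1;  out=∅∪out(1)={0}
  fail(4) 'cae': from fail(3)=1 chase 'e': 1 ⇒ 20;  out=∅∪out(20)=∅
  fail(6) 'cad': from fail(3)=1 chase 'd': 1→0 ⇒ 10;  out=∅∪out(10)=∅
  fail(12) 'dec': from fail(11)=14 chase 'c': 14 ⇒ 15;  out=∅∪out(15)={4}
  fail(17) 'cdb': from fail(16)=10 chase 'b': 10→0 ⇒ 0;  out=∅∪out(0)=∅
  fail(21) 'aed': from fail(20)=14 chase 'd': 14→0 ⇒ 10;  out=∅∪out(10)=∅
  fail(25) 'dae': from fail(24)=1 chase 'e': 1 ⇒ 20;  out=∅∪out(20)=∅
  fail(5) 'caec': from fail(4)=20 chase 'c': 20→14 ⇒ 15;  out={1}∪out(15)={1,4}
  fail(7) 'cade': from fail(6)=10 chase 'e': 10 ⇒ 11;  out=∅∪out(11)=∅
  fail(13) 'dece': from fail(12)=15 chase 'e': 15→2→0 ⇒ 14;  out={3}∪out(14)={3}
  fail(18) 'cdbe': from fail(17)=0 chase 'e': 0 ⇒ 14;  out=∅∪out(14)=∅
  fail(22) 'aedd': from fail(21)=10 chase 'd': 10→0 ⇒ 10;  out=∅∪out(10)=∅
  fail(26) 'daed': from fail(25)=20 chase 'd': 20 ⇒ 21;  out={7}∪out(21)={7}
  fail(8) 'cadeb': from fail(7)=11 chase 'b': 11→14→0 ⇒ 0;  out=∅∪out(0)=∅
  fail(19) 'cdbec': from fail(18)=14 chase 'c': 14 ⇒ 15;  out={5}∪out(15)={4,5}
  fail(23) 'aeddb': from fail(22)=10 chase 'b': 10→0 ⇒ 0;  out={6}∪out(0)={6}
  fail(9) 'cadebd': from fail(8)=0 chase 'd': 0 ⇒ 10;  out={2}∪out(10)={2}

Text stream:
i=0 'a': node 0→1  ** P0@[0:0]
i=1 'c': node 1→2 ·f
i=2 'c': node 2→2 ·f
i=3 'c': node 2→2 ·f
i=4 'a': node 2→3  ** P0@[4:4]
i=5 'd': node 3→6
i=6 'e': node 6→7
i=7 'b': node 7→8
i=8 'd': node 8→9  ** P2@[3:8]
i=9 'b': node 9→0 ·f
i=10 'b': node 0→0
i=11 'd': node 0→10
i=12 'd': node 10→10 ·f
i=13 'a': node 10→24  ** P0@[13:13]
i=14 'c': node 24→2 ·f
i=15 'a': node 2→3  ** P0@[15:15]
i=16 'e': node 3→4
i=17 'd': node 4→21 ·f
i=18 'd': node 21→22
i=19 'b': node 22→23  ** P6@[15:19]
i=20 'c': node 23→2 ·f
i=21 'c': node 2→2 ·f
i=22 'a': node 2→3  ** P0@[22:22]
i=23 'e': node 3→4
i=24 'c': node 4→5  ** P1@[21:24],P4@[23:24]
i=25 'c': node 5→2 ·f
i=26 'a': node 2→3  ** P0@[26:26]
i=27 'e': node 3→4
i=28 'c': node 4→5  ** P1@[25:28],P4@[27:28]
i=29 'c': node 5→2 ·f
i=30 'c': node 2→2 ·f
i=31 'a': node 2→3  ** P0@[31:31]
i=32 'e': node 3→4
i=33 'd': node 4→21 ·f
i=34 'd': node 21→22
i=35 'b': node 22→23  ** P6@[31:35]
i=36 'e': node 23→14 ·f
i=37 'c': node 14→15  ** P4@[36:37]
i=38 'e': node 15→14 ·f
i=39 'd': node 14→10 ·f
i=40 'd': node 10→10 ·f
i=41 'c': node 10→2 ·f

Result: [[0,0],[4,0],[8,2],[13,0],[15,0],[19,6],[22,0],[24,1],[24,4],[26,0],[28,1],[28,4],[31,0],[35,6],[37,4]]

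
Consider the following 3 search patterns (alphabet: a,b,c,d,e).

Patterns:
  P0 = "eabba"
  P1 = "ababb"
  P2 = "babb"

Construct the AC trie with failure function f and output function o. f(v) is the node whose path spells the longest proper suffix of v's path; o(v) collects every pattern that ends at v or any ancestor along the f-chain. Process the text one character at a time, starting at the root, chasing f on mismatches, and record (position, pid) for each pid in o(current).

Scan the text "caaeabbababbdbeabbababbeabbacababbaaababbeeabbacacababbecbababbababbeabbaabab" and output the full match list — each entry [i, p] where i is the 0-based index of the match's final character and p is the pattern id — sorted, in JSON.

Build:
Trie nodes:
  0='ε' goto a→6 b→11 e→1
  1='e' goto a→2
  2='ea' goto b→3
  3='eab' goto b→4
  4='eabb' goto a→5
  5='eabba' goto ·  [P0 ends]
  6='a' goto b→7
  7='ab' goto a→8
  8='aba' goto b→9
  9='abab' goto b→10
  10='ababb' goto ·  [P1 ends]
  11='b' goto a→12
  12='ba' goto b→13
  13='bab' goto b→14
  14='babb' goto ·  [P2 ends]

Failure links (BFS by depth):
  fail(1) 'e': from fail(0)=0 chase 'e': 0 ⇒ 0;  out=∅∪out(0)=∅
  fail(6) 'a': from fail(0)=0 chase 'a': 0 ⇒ 0;  out=∅∪out(0)=∅
  fail(11) 'b': from fail(0)=0 chase 'b': 0 ⇒ 0;  out=∅∪out(0)=∅
  fail(2) 'ea': from fail(1)=0 chase 'a': 0 ⇒ 6;  out=∅∪out(6)=∅
  fail(7) 'ab': from fail(6)=0 chase 'b': 0 ⇒ 11;  out=∅∪out(11)=∅
  fail(12) 'ba': from fail(11)=0 chase 'a': 0 ⇒ 6;  out=∅∪out(6)=∅
  fail(3) 'eab': from fail(2)=6 chase 'b': 6 ⇒ 7;  out=∅∪out(7)=∅
  fail(8) 'aba': from fail(7)=11 chase 'a': 11 ⇒ 12;  out=∅∪out(12)=∅
  fail(13) 'bab': from fail(12)=6 chase 'b': 6 ⇒ 7;  out=∅∪out(7)=∅
  fail(4) 'eabb': from fail(3)=7 chase 'b': 7→11→0 ⇒ 11;  out=∅∪out(11)=∅
  fail(9) 'abab': from fail(8)=12 chase 'b': 12 ⇒ 13;  out=∅∪out(13)=∅
  fail(14) 'babb': from fail(13)=7 chase 'b': 7→11→0 ⇒ 11;  out={2}∪out(11)={2}
  fail(5) 'eabba': from fail(4)=11 chase 'a': 11 ⇒ 12;  out={0}∪out(12)={0}
  fail(10) 'ababb': from fail(9)=13 chase 'b': 13 ⇒ 14;  out={1}∪out(14)={1,2}

Run:
i=0 'c': node 0→0
i=1 'a': node 0→6
i=2 'a': node 6→6 (via fail)
i=3 'e': node 6→1 (via fail)
i=4 'a': node 1→2
i=5 'b': node 2→3
i=6 'b': node 3→4
i=7 'a': node 4→5  → match P0@[3:7]
i=8 'b': node 5→13 (via fail)
i=9 'a': node 13→8 (via fail)
i=10 'b': node 8→9
i=11 'b': node 9→10  → match P1@[7:11],P2@[8:11]
i=12 'd': node 10→0 (via fail)
i=13 'b': node 0→11
i=14 'e': node 11→1 (via fail)
i=15 'a': node 1→2
i=16 'b': node 2→3
i=17 'b': node 3→4
i=18 'a': node 4→5  → match P0@[14:18]
i=19 'b': node 5→13 (via fail)
i=20 'a': node 13→8 (via fail)
i=21 'b': node 8→9
i=22 'b': node 9→10  → match P1@[18:22],P2@[19:22]
i=23 'e': node 10→1 (via fail)
i=24 'a': node 1→2
i=25 'b': node 2→3
i=26 'b': node 3→4
i=27 'a': node 4→5  → match P0@[23:27]
i=28 'c': node 5→0 (via fail)
i=29 'a': node 0→6
i=30 'b': node 6→7
i=31 'a': node 7→8
i=32 'b': node 8→9
i=33 'b': node 9→10  → match P1@[29:33],P2@[30:33]
i=34 'a': node 10→12 (via fail)
i=35 'a': node 12→6 (via fail)
i=36 'a': node 6→6 (via fail)
i=37 'b': node 6→7
i=38 'a': node 7→8
i=39 'b': node 8→9
i=40 'b': node 9→10  → match P1@[36:40],P2@[37:40]
i=41 'e': node 10→1 (via fail)
i=42 'e': node 1→1 (via fail)
i=43 'a': node 1→2
i=44 'b': node 2→3
i=45 'b': node 3→4
i=46 'a': node 4→5  → match P0@[42:46]
i=47 'c': node 5→0 (via fail)
i=48 'a': node 0→6
i=49 'c': node 6→0 (via fail)
i=50 'a': node 0→6
i=51 'b': node 6→7
i=52 'a': node 7→8
i=53 'b': node 8→9
i=54 'b': node 9→10  → match P1@[50:54],P2@[51:54]
i=55 'e': node 10→1 (via fail)
i=56 'c': node 1→0 (via fail)
i=57 'b': node 0→11
i=58 'a': node 11→12
i=59 'b': node 12→13
i=60 'a': node 13→8 (via fail)
i=61 'b': node 8→9
i=62 'b': node 9→10  → match P1@[58:62],P2@[59:62]
i=63 'a': node 10→12 (via fail)
i=64 'b': node 12→13
i=65 'a': node 13→8 (via fail)
i=66 'b': node 8→9
i=67 'b': node 9→10  → match P1@[63:67],P2@[64:67]
i=68 'e': node 10→1 (via fail)
i=69 'a': node 1→2
i=70 'b': node 2→3
i=71 'b': node 3→4
i=72 'a': node 4→5  → match P0@[68:72]
i=73 'a': node 5→6 (via fail)
i=74 'b': node 6→7
i=75 'a': node 7→8
i=76 'b': node 8→9

All matches (sorted): [[7,0],[11,1],[11,2],[18,0],[22,1],[22,2],[27,0],[33,1],[33,2],[40,1],[40,2],[46,0],[54,1],[54,2],[62,1],[62,2],[67,1],[67,2],[72,0]]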